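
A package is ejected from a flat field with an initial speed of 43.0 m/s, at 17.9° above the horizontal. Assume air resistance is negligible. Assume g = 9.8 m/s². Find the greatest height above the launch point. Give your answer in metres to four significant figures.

8.912 m

Horizontal component vₓ = 43.00 cos 17.9° = 40.92 m/s; vertical v_y0 = 43.00 sin 17.9° = 13.22 m/s.
At the apex v_y = 0, so H = v_y0²/(2g) = 13.22²/19.60 = 8.912 m.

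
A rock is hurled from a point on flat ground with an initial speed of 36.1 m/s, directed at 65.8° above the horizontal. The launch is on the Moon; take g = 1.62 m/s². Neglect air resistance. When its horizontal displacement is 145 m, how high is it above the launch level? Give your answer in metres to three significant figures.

Components: vₓ = 36.10 cos 65.8° = 14.80 m/s, v_y0 = 36.10 sin 65.8° = 32.93 m/s.
x = vₓ t ⇒ t = 145/14.80 = 9.798 s.
Height: y = v_y0 t − ½ g t² = 32.93 × 9.798 − 0.8100 × 9.798² = 322.6 − 77.77 = 244.9 m.

245 m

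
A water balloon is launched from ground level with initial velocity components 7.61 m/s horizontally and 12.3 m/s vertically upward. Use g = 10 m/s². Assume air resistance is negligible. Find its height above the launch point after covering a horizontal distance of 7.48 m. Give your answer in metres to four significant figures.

At x = 7.48 m, t = x/vₓ = 7.48/7.610 = 0.9829 s.
Height: y = v_y0 t − ½ g t² = 12.30 × 0.9829 − 5.000 × 0.9829² = 12.09 − 4.831 = 7.259 m.

7.259 m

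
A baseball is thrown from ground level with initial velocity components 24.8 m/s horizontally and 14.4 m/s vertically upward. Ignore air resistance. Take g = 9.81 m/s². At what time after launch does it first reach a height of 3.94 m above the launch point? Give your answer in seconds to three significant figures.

Require v_y0 t − ½ g t² = 3.94, i.e. 4.905 t² − 14.40 t + 3.94 = 0.
t = [14.40 ± √(14.40² − 2·9.81·3.94)] / 9.81 = (14.40 ± 11.40) / 9.81, so t = 0.3054 s or t = 2.630 s.
The first (ascending) time is 0.3054 s.

0.305 s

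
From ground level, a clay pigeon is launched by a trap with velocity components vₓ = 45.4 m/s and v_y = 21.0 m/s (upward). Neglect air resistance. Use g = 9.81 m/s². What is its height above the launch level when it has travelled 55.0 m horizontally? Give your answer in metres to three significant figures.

At x = 55.0 m, t = x/vₓ = 55.0/45.40 = 1.211 s.
Height: y = v_y0 t − ½ g t² = 21.00 × 1.211 − 4.905 × 1.211² = 25.44 − 7.199 = 18.24 m.

18.2 m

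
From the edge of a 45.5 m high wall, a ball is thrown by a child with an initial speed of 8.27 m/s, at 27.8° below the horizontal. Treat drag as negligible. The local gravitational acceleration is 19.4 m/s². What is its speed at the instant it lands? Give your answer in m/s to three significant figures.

42.8 m/s

vₓ = 8.270 cos 27.8° = 7.315 m/s; v_y0 = −3.857 m/s (downward).
With up positive and y = 0 at the ground: y(t) = 45.5 + (−3.857) t − 9.700 t². Setting y = 0 and taking the positive root: t = [−3.857 + √(3.857² + 2·19.4·45.5)] / 19.4 = (−3.857 + 42.19) / 19.4 = 1.976 s.
Vertical velocity at impact: v_y = v_y0 − g t = −3.857 − 19.4 × 1.976 = −42.19 m/s.
Speed: |v| = √(vₓ² + v_y²) = √(7.315² + 42.19²) = 42.82 m/s.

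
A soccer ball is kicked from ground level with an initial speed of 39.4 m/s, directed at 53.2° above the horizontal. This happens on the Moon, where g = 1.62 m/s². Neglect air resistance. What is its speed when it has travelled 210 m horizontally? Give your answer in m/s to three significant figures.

29.2 m/s

Components: vₓ = 39.40 cos 53.2° = 23.60 m/s, v_y0 = 39.40 sin 53.2° = 31.55 m/s.
x = vₓ t ⇒ t = 210/23.60 = 8.898 s.
Vertical velocity there: v_y = v_y0 − g t = 31.55 − 1.62 × 8.898 = 17.13 m/s.
Speed: √(vₓ² + v_y²) = √(23.60² + 17.13²) = 29.17 m/s.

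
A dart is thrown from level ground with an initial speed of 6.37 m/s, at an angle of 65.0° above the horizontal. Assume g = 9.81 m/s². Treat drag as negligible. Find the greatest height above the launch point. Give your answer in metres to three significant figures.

1.70 m

vₓ = 6.370 cos 65.0° = 2.692 m/s; v_y0 = 6.370 sin 65.0° = 5.773 m/s.
Maximum height: H = v_y0² / (2g) = 5.773² / (2 × 9.81) = 1.699 m.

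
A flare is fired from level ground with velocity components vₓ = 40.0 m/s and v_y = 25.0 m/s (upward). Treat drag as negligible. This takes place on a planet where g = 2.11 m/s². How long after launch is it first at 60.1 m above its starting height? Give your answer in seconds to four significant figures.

2.715 s

Require v_y0 t − ½ g t² = 60.1, i.e. 1.055 t² − 25.00 t + 60.1 = 0.
t = [25.00 ± √(25.00² − 2·2.11·60.1)] / 2.11 = (25.00 ± 19.27) / 2.11, so t = 2.715 s or t = 20.98 s.
The first (ascending) time is 2.715 s.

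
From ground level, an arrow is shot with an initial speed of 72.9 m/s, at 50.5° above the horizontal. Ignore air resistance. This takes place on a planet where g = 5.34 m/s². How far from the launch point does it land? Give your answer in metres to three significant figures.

vₓ = 72.90 cos 50.5° = 46.37 m/s; v_y0 = 72.90 sin 50.5° = 56.25 m/s.
Time aloft: T = 2 v_y0 / g = 2 × 56.25 / 5.34 = 21.07 s.
Range: R = vₓ T = 46.37 × 21.07 = 976.9 m.

977 m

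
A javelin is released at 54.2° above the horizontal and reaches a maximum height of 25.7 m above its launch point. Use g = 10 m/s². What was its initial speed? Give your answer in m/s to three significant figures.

28.0 m/s

At the peak v_y = 0, so v_y0 = √(2gH) = √(2 × 10.0 × 25.7) = 22.67 m/s.
v_y0 = v₀ sin θ ⇒ v₀ = 22.67 / sin 54.2° = 27.95 m/s.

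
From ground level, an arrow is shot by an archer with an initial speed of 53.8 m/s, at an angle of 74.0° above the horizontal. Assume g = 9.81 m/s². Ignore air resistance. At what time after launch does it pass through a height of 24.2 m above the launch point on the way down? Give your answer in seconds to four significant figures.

10.05 s

Components: vₓ = 53.80 cos 74.0° = 14.83 m/s, v_y0 = 53.80 sin 74.0° = 51.72 m/s.
Set y = v_y0 t − ½ g t² = 24.2: 4.905 t² − 51.72 t + 24.2 = 0.
Quadratic formula: t = (51.72 ± √2199.7) / 9.81 = (51.72 ± 46.90) / 9.81 → t = 0.4908 s or 10.05 s.
The descending-branch root is 10.05 s.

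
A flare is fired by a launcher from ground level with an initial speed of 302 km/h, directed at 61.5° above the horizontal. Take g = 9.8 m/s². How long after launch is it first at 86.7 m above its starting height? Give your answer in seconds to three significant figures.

1.29 s

Convert: 302 km/h = 302/3.6 = 83.89 m/s.
Horizontal component vₓ = 83.89 cos 61.5° = 40.03 m/s; vertical v_y0 = 83.89 sin 61.5° = 73.72 m/s.
Require v_y0 t − ½ g t² = 86.7, i.e. 4.900 t² − 73.72 t + 86.7 = 0.
Quadratic formula: t = (73.72 ± √3735.8) / 9.80 = (73.72 ± 61.12) / 9.80 → t = 1.286 s or 13.76 s.
The first (ascending) time is 1.286 s.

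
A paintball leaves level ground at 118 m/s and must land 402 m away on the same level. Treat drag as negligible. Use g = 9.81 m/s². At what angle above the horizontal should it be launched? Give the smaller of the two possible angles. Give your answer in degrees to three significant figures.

8.23°

Level-ground range R = v₀² sin(2θ)/g ⇒ sin(2θ) = gR/v₀² = 9.81 × 402 / 118² = 0.2832.
2θ = 16.45° or 180° − 16.45° = 163.5°, so θ = 8.226° or 81.77°.
The smaller angle is 8.226°.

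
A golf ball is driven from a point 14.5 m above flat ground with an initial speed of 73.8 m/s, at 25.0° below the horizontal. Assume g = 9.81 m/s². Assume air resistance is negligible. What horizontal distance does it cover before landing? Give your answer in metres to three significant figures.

Horizontal component vₓ = 73.80 cos 25.0° = 66.89 m/s; vertical v_y0 = −31.19 m/s (downward).
With up positive and y = 0 at the ground: y(t) = 14.5 + (−31.19) t − 4.905 t². Setting y = 0 and taking the positive root: t = [−31.19 + √(31.19² + 2·9.81·14.5)] / 9.81 = (−31.19 + 35.46) / 9.81 = 0.4351 s.
Horizontal distance: R = vₓ t = 66.89 × 0.4351 = 29.10 m.

29.1 m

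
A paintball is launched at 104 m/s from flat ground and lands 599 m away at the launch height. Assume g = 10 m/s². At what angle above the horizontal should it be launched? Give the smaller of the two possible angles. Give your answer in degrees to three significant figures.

R = v₀² sin 2θ / g gives sin 2θ = gR/v₀² = 10.0·599/104² = 0.5538.
2θ = 33.63° or 180° − 33.63° = 146.4°, so θ = 16.81° or 73.19°.
The smaller angle is 16.81°.

16.8°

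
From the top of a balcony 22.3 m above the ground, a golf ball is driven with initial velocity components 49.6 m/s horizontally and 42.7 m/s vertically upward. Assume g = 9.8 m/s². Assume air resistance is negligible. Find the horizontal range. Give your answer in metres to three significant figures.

457 m

With up positive and y = 0 at the ground: y(t) = 22.3 + (42.70) t − 4.900 t². Setting y = 0 and taking the positive root: t = [42.70 + √(42.70² + 2·9.80·22.3)] / 9.80 = (42.70 + 47.54) / 9.80 = 9.209 s.
Horizontal distance: R = vₓ t = 49.60 × 9.209 = 456.7 m.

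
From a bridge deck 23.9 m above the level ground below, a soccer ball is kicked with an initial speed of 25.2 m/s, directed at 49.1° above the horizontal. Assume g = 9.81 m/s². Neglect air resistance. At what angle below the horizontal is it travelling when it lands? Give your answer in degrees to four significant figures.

Horizontal component vₓ = 25.20 cos 49.1° = 16.50 m/s; vertical v_y0 = 25.20 sin 49.1° = 19.05 m/s.
Vertical motion (up positive, ground at y = 0): 4.905 t² − (19.05) t − 23.9 = 0, so t = (19.05 + √(19.05² + 2·9.81·23.9)) / 9.81 = (19.05 + 28.84) / 9.81 = 4.881 s.
At impact: v_y = v_y0 − g t = −28.84 m/s; vₓ = 16.50 m/s.
Angle below horizontal: arctan(|v_y|/vₓ) = arctan(28.84/16.50) = 60.23°.

60.23°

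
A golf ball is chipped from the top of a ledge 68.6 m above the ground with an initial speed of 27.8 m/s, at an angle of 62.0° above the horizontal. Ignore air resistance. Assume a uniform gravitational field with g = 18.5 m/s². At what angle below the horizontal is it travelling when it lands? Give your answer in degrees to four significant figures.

76.89°

Horizontal component vₓ = 27.80 cos 62.0° = 13.05 m/s; vertical v_y0 = 27.80 sin 62.0° = 24.55 m/s.
The projectile lands when y = 68.6 + (24.55) t − ½·18.5·t² = 0. Positive root: t = (24.55 + √(24.55² + 2·18.5·68.6)) / 18.5 = (24.55 + 56.04) / 18.5 = 4.356 s.
At impact: v_y = v_y0 − g t = −56.04 m/s; vₓ = 13.05 m/s.
Angle below horizontal: arctan(|v_y|/vₓ) = arctan(56.04/13.05) = 76.89°.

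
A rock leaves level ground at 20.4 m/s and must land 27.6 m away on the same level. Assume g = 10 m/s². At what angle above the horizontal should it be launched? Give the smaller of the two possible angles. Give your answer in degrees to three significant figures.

20.8°

Level-ground range R = v₀² sin(2θ)/g ⇒ sin(2θ) = gR/v₀² = 10.0 × 27.6 / 20.4² = 0.6632.
2θ = 41.54° or 180° − 41.54° = 138.5°, so θ = 20.77° or 69.23°.
The smaller angle is 20.77°.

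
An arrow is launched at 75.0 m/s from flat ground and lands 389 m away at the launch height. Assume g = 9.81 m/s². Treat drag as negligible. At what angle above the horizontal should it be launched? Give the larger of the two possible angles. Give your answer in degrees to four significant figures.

R = v₀² sin 2θ / g gives sin 2θ = gR/v₀² = 9.81·389/75.0² = 0.6784.
2θ = 42.72° or 180° − 42.72° = 137.3°, so θ = 21.36° or 68.64°.
The larger angle is 68.64°.

68.64°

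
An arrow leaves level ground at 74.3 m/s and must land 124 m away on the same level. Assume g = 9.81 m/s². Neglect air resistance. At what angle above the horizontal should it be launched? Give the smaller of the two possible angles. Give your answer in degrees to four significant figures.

From R = (v₀²/g) sin 2θ: sin 2θ = 9.81 × 124 / 5520.5 = 0.2204.
2θ = 12.73° or 180° − 12.73° = 167.3°, so θ = 6.365° or 83.64°.
The smaller angle is 6.365°.

6.365°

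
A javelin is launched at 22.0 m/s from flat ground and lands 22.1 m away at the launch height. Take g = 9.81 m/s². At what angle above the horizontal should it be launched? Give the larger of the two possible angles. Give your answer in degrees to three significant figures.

76.7°

From R = (v₀²/g) sin 2θ: sin 2θ = 9.81 × 22.1 / 484.00 = 0.4479.
2θ = 26.61° or 180° − 26.61° = 153.4°, so θ = 13.31° or 76.69°.
The larger angle is 76.69°.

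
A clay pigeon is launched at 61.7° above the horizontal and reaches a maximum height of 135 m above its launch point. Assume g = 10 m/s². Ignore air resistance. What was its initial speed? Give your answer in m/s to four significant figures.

59.02 m/s

At the peak v_y = 0, so v_y0 = √(2gH) = √(2 × 10.0 × 135) = 51.96 m/s.
v_y0 = v₀ sin θ ⇒ v₀ = 51.96 / sin 61.7° = 59.02 m/s.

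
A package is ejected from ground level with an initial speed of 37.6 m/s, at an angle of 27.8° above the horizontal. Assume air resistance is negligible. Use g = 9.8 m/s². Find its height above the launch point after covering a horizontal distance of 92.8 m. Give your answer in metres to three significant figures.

Components: vₓ = 37.60 cos 27.8° = 33.26 m/s, v_y0 = 37.60 sin 27.8° = 17.54 m/s.
At x = 92.8 m, t = x/vₓ = 92.8/33.26 = 2.790 s.
Height: y = v_y0 t − ½ g t² = 17.54 × 2.790 − 4.900 × 2.790² = 48.93 − 38.15 = 10.78 m.

10.8 m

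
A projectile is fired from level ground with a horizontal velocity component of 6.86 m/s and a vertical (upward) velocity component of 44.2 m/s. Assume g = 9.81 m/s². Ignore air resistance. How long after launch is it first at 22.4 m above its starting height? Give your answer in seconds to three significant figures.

Set y = v_y0 t − ½ g t² = 22.4: 4.905 t² − 44.20 t + 22.4 = 0.
t = [44.20 ± √(44.20² − 2·9.81·22.4)] / 9.81 = (44.20 ± 38.91) / 9.81, so t = 0.5390 s or t = 8.472 s.
The first (ascending) time is 0.5390 s.

0.539 s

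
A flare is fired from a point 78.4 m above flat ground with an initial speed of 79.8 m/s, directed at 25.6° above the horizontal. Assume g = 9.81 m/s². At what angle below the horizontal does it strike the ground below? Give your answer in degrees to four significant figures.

Resolve: vₓ = 79.80 cos 25.6° = 71.97 m/s and v_y0 = 79.80 sin 25.6° = 34.48 m/s.
Vertical motion (up positive, ground at y = 0): 4.905 t² − (34.48) t − 78.4 = 0, so t = (34.48 + √(34.48² + 2·9.81·78.4)) / 9.81 = (34.48 + 52.22) / 9.81 = 8.838 s.
At impact: v_y = v_y0 − g t = −52.22 m/s; vₓ = 71.97 m/s.
Angle below horizontal: arctan(|v_y|/vₓ) = arctan(52.22/71.97) = 35.97°.

35.97°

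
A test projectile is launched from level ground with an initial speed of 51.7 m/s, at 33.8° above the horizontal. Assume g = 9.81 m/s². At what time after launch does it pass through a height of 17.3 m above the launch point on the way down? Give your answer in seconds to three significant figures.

5.18 s

Horizontal component vₓ = 51.70 cos 33.8° = 42.96 m/s; vertical v_y0 = 51.70 sin 33.8° = 28.76 m/s.
Set y = v_y0 t − ½ g t² = 17.3: 4.905 t² − 28.76 t + 17.3 = 0.
t = [28.76 ± √(28.76² − 2·9.81·17.3)] / 9.81 = (28.76 ± 22.08) / 9.81, so t = 0.6805 s or t = 5.183 s.
The descending-branch root is 5.183 s.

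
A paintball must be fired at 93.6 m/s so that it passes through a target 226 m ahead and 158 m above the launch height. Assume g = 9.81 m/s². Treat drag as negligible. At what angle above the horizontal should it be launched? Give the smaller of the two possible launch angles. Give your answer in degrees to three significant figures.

Trajectory: y = x tanθ − g x² (1 + tan²θ)/(2v₀²). With x = 226, y = 158, v₀ = 93.6, g = 9.81:
28.60 tan²θ − 226 tanθ + (186.6) = 0.
tanθ = [226 ± √(226² − 4 × 28.60 × (186.6))] / (2 × 28.60) = (226 ± 172.4) / 57.19, giving tanθ = 0.9367 or 6.967.
θ = 43.13° or 81.83°; the smaller is 43.13°.

43.1°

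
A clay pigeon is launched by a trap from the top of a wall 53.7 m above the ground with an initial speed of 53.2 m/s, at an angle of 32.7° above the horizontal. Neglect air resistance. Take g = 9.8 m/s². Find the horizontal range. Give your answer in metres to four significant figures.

Resolve: vₓ = 53.20 cos 32.7° = 44.77 m/s and v_y0 = 53.20 sin 32.7° = 28.74 m/s.
Vertical motion (up positive, ground at y = 0): 4.900 t² − (28.74) t − 53.7 = 0, so t = (28.74 + √(28.74² + 2·9.80·53.7)) / 9.80 = (28.74 + 43.34) / 9.80 = 7.355 s.
Horizontal distance: R = vₓ t = 44.77 × 7.355 = 329.3 m.

329.3 m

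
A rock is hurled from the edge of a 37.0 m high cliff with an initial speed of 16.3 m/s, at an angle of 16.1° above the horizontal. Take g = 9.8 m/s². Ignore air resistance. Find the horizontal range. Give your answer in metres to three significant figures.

50.9 m

Components: vₓ = 16.30 cos 16.1° = 15.66 m/s, v_y0 = 16.30 sin 16.1° = 4.520 m/s.
With up positive and y = 0 at the ground: y(t) = 37.0 + (4.520) t − 4.900 t². Setting y = 0 and taking the positive root: t = [4.520 + √(4.520² + 2·9.80·37.0)] / 9.80 = (4.520 + 27.31) / 9.80 = 3.248 s.
Horizontal distance: R = vₓ t = 15.66 × 3.248 = 50.86 m.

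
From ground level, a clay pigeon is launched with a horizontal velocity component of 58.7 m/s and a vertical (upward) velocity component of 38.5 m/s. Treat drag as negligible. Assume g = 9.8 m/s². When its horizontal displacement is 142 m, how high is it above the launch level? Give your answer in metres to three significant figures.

At x = 142 m, t = x/vₓ = 142/58.70 = 2.419 s.
Height: y = v_y0 t − ½ g t² = 38.50 × 2.419 − 4.900 × 2.419² = 93.13 − 28.67 = 64.46 m.

64.5 m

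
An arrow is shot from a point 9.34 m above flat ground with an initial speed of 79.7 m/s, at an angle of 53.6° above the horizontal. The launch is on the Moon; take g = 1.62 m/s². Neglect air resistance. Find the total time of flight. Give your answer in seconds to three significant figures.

Components: vₓ = 79.70 cos 53.6° = 47.30 m/s, v_y0 = 79.70 sin 53.6° = 64.15 m/s.
With up positive and y = 0 at the ground: y(t) = 9.34 + (64.15) t − 0.8100 t². Setting y = 0 and taking the positive root: t = [64.15 + √(64.15² + 2·1.62·9.34)] / 1.62 = (64.15 + 64.39) / 1.62 = 79.34 s.

79.3 s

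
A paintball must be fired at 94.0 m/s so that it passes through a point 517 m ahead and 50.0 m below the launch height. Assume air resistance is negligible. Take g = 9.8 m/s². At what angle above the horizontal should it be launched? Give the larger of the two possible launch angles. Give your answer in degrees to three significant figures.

73.1°

Trajectory: y = x tanθ − g x² (1 + tan²θ)/(2v₀²). With x = 517, y = −50.0, v₀ = 94.0, g = 9.80:
148.2 tan²θ − 517 tanθ + (98.23) = 0.
tanθ = [517 ± √(517² − 4 × 148.2 × (98.23))] / (2 × 148.2) = (517 ± 457.2) / 296.5, giving tanθ = 0.2016 or 3.286.
θ = 11.40° or 73.08°; the larger is 73.08°.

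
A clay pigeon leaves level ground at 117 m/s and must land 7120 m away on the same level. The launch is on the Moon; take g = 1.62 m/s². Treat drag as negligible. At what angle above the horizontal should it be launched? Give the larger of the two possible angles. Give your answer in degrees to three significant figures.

61.3°

R = v₀² sin 2θ / g gives sin 2θ = gR/v₀² = 1.62·7120/117² = 0.8426.
2θ = 57.42° or 180° − 57.42° = 122.6°, so θ = 28.71° or 61.29°.
The larger angle is 61.29°.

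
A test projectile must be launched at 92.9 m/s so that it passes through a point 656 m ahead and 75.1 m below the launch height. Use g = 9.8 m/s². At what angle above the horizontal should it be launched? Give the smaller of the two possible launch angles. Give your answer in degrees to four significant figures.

16.12°

Trajectory: y = x tanθ − g x² (1 + tan²θ)/(2v₀²). With x = 656, y = −75.1, v₀ = 92.9, g = 9.80:
244.3 tan²θ − 656 tanθ + (169.2) = 0.
tanθ = [656 ± √(656² − 4 × 244.3 × (169.2))] / (2 × 244.3) = (656 ± 514.7) / 488.7, giving tanθ = 0.2891 or 2.396.
θ = 16.12° or 67.34°; the smaller is 16.12°.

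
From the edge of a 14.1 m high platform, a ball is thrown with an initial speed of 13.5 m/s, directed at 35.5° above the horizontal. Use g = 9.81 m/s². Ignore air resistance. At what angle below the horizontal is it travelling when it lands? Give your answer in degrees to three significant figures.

Resolve: vₓ = 13.50 cos 35.5° = 10.99 m/s and v_y0 = 13.50 sin 35.5° = 7.839 m/s.
Vertical motion (up positive, ground at y = 0): 4.905 t² − (7.839) t − 14.1 = 0, so t = (7.839 + √(7.839² + 2·9.81·14.1)) / 9.81 = (7.839 + 18.39) / 9.81 = 2.673 s.
At impact: v_y = v_y0 − g t = −18.39 m/s; vₓ = 10.99 m/s.
Angle below horizontal: arctan(|v_y|/vₓ) = arctan(18.39/10.99) = 59.13°.

59.1°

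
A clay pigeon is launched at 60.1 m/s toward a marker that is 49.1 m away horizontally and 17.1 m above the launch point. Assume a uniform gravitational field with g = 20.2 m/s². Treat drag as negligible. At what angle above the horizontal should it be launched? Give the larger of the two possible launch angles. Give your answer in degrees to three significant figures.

81.6°

Trajectory: y = x tanθ − g x² (1 + tan²θ)/(2v₀²). With x = 49.1, y = 17.1, v₀ = 60.1, g = 20.2:
6.741 tan²θ − 49.1 tanθ + (23.84) = 0.
tanθ = [49.1 ± √(49.1² − 4 × 6.741 × (23.84))] / (2 × 6.741) = (49.1 ± 42.05) / 13.48, giving tanθ = 0.5231 or 6.760.
θ = 27.62° or 81.59°; the larger is 81.59°.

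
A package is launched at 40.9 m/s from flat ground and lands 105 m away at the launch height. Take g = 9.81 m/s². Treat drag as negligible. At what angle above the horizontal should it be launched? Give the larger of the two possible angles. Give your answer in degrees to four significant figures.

71.00°

R = v₀² sin 2θ / g gives sin 2θ = gR/v₀² = 9.81·105/40.9² = 0.6158.
2θ = 38.01° or 180° − 38.01° = 142.0°, so θ = 19.00° or 71.00°.
The larger angle is 71.00°.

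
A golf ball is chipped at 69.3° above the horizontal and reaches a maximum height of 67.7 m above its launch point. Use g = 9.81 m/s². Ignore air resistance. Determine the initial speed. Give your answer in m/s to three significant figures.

39.0 m/s

At the peak v_y = 0, so v_y0 = √(2gH) = √(2 × 9.81 × 67.7) = 36.45 m/s.
v_y0 = v₀ sin θ ⇒ v₀ = 36.45 / sin 69.3° = 38.96 m/s.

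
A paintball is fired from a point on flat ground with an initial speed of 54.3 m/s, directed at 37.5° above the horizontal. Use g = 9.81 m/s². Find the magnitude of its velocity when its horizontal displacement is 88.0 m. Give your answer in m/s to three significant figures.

Components: vₓ = 54.30 cos 37.5° = 43.08 m/s, v_y0 = 54.30 sin 37.5° = 33.06 m/s.
Time to reach x = 88.0 m: t = x/vₓ = 88.0/43.08 = 2.043 s.
Vertical velocity there: v_y = v_y0 − g t = 33.06 − 9.81 × 2.043 = 13.02 m/s.
Speed: √(vₓ² + v_y²) = √(43.08² + 13.02²) = 45.00 m/s.

45.0 m/s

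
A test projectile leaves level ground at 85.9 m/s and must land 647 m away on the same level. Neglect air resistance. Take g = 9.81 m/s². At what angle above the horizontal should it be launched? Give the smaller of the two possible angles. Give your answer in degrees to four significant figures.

Level-ground range R = v₀² sin(2θ)/g ⇒ sin(2θ) = gR/v₀² = 9.81 × 647 / 85.9² = 0.8602.
2θ = 59.34° or 180° − 59.34° = 120.7°, so θ = 29.67° or 60.33°.
The smaller angle is 29.67°.

29.67°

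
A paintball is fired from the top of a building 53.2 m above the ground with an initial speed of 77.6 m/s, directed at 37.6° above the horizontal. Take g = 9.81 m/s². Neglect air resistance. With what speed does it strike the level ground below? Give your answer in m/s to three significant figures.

84.1 m/s

Resolve: vₓ = 77.60 cos 37.6° = 61.48 m/s and v_y0 = 77.60 sin 37.6° = 47.35 m/s.
Vertical motion (up positive, ground at y = 0): 4.905 t² − (47.35) t − 53.2 = 0, so t = (47.35 + √(47.35² + 2·9.81·53.2)) / 9.81 = (47.35 + 57.32) / 9.81 = 10.67 s.
Vertical velocity at impact: v_y = v_y0 − g t = 47.35 − 9.81 × 10.67 = −57.32 m/s.
Speed: |v| = √(vₓ² + v_y²) = √(61.48² + 57.32²) = 84.06 m/s.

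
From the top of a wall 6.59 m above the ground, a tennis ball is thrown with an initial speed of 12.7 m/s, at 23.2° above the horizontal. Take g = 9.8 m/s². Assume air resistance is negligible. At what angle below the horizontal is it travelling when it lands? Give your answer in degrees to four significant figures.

46.77°

Horizontal component vₓ = 12.70 cos 23.2° = 11.67 m/s; vertical v_y0 = 12.70 sin 23.2° = 5.003 m/s.
The projectile lands when y = 6.59 + (5.003) t − ½·9.80·t² = 0. Positive root: t = (5.003 + √(5.003² + 2·9.80·6.59)) / 9.80 = (5.003 + 12.42) / 9.80 = 1.778 s.
At impact: v_y = v_y0 − g t = −12.42 m/s; vₓ = 11.67 m/s.
Angle below horizontal: arctan(|v_y|/vₓ) = arctan(12.42/11.67) = 46.77°.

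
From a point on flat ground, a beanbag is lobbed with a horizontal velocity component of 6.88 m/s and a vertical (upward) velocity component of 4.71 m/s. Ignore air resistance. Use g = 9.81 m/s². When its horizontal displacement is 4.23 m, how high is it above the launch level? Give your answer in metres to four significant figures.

Time to reach x = 4.23 m: t = x/vₓ = 4.23/6.880 = 0.6148 s.
Height: y = v_y0 t − ½ g t² = 4.710 × 0.6148 − 4.905 × 0.6148² = 2.896 − 1.854 = 1.042 m.

1.042 m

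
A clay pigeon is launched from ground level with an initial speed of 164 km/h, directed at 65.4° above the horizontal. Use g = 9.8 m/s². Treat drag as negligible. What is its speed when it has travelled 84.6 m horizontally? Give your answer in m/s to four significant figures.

19.10 m/s

Convert: 164 km/h = 164/3.6 = 45.56 m/s.
vₓ = 45.56 cos 65.4° = 18.96 m/s; v_y0 = 45.56 sin 65.4° = 41.42 m/s.
x = vₓ t ⇒ t = 84.6/18.96 = 4.461 s.
Vertical velocity there: v_y = v_y0 − g t = 41.42 − 9.80 × 4.461 = −2.298 m/s.
Speed: √(vₓ² + v_y²) = √(18.96² + 2.298²) = 19.10 m/s.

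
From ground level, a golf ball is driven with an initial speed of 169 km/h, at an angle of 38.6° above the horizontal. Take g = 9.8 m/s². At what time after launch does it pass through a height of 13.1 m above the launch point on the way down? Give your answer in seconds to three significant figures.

5.49 s

Convert: 169 km/h = 169/3.6 = 46.94 m/s.
Horizontal component vₓ = 46.94 cos 38.6° = 36.69 m/s; vertical v_y0 = 46.94 sin 38.6° = 29.29 m/s.
Require v_y0 t − ½ g t² = 13.1, i.e. 4.900 t² − 29.29 t + 13.1 = 0.
Quadratic formula: t = (29.29 ± √601.01) / 9.80 = (29.29 ± 24.52) / 9.80 → t = 0.4870 s or 5.490 s.
The descending-branch root is 5.490 s.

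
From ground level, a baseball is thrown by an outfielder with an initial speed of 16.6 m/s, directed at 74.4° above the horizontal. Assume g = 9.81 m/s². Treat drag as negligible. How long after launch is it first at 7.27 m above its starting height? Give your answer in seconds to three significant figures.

0.546 s

Horizontal component vₓ = 16.60 cos 74.4° = 4.464 m/s; vertical v_y0 = 16.60 sin 74.4° = 15.99 m/s.
Set y = v_y0 t − ½ g t² = 7.27: 4.905 t² − 15.99 t + 7.27 = 0.
t = [15.99 ± √(15.99² − 2·9.81·7.27)] / 9.81 = (15.99 ± 10.63) / 9.81, so t = 0.5462 s or t = 2.713 s.
The first (ascending) time is 0.5462 s.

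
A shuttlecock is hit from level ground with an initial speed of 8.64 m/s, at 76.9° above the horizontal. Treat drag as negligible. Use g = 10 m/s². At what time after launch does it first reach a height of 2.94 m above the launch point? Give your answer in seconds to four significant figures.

Horizontal component vₓ = 8.640 cos 76.9° = 1.958 m/s; vertical v_y0 = 8.640 sin 76.9° = 8.415 m/s.
Set y = v_y0 t − ½ g t² = 2.94: 5.000 t² − 8.415 t + 2.94 = 0.
t = [8.415 ± √(8.415² − 2·10.0·2.94)] / 10.0 = (8.415 ± 3.466) / 10.0, so t = 0.4949 s or t = 1.188 s.
The first (ascending) time is 0.4949 s.

0.4949 s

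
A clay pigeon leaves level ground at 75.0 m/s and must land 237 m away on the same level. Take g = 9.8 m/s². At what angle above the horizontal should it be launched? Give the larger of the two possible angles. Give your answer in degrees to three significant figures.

R = v₀² sin 2θ / g gives sin 2θ = gR/v₀² = 9.80·237/75.0² = 0.4129.
2θ = 24.39° or 180° − 24.39° = 155.6°, so θ = 12.19° or 77.81°.
The larger angle is 77.81°.

77.8°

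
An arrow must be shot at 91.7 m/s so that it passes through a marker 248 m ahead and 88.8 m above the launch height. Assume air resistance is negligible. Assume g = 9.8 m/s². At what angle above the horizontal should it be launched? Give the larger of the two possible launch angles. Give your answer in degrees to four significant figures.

Trajectory: y = x tanθ − g x² (1 + tan²θ)/(2v₀²). With x = 248, y = 88.8, v₀ = 91.7, g = 9.80:
35.84 tan²θ − 248 tanθ + (124.6) = 0.
tanθ = [248 ± √(248² − 4 × 35.84 × (124.6))] / (2 × 35.84) = (248 ± 208.9) / 71.68, giving tanθ = 0.5456 or 6.374.
θ = 28.62° or 81.08°; the larger is 81.08°.

81.08°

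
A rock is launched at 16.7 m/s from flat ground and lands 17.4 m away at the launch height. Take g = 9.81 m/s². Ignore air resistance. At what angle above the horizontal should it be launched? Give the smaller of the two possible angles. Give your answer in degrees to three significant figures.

From R = (v₀²/g) sin 2θ: sin 2θ = 9.81 × 17.4 / 278.89 = 0.6120.
2θ = 37.74° or 180° − 37.74° = 142.3°, so θ = 18.87° or 71.13°.
The smaller angle is 18.87°.

18.9°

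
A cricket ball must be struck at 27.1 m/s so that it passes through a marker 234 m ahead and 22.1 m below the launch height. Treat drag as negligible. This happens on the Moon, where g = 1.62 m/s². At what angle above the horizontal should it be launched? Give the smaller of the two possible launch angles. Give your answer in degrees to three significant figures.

9.72°

Trajectory: y = x tanθ − g x² (1 + tan²θ)/(2v₀²). With x = 234, y = −22.1, v₀ = 27.1, g = 1.62:
60.39 tan²θ − 234 tanθ + (38.29) = 0.
tanθ = [234 ± √(234² − 4 × 60.39 × (38.29))] / (2 × 60.39) = (234 ± 213.3) / 120.8, giving tanθ = 0.1712 or 3.703.
θ = 9.715° or 74.89°; the smaller is 9.715°.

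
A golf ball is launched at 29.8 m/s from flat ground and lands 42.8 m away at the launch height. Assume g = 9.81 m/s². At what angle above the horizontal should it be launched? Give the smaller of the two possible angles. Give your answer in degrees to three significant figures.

14.1°

R = v₀² sin 2θ / g gives sin 2θ = gR/v₀² = 9.81·42.8/29.8² = 0.4728.
2θ = 28.22° or 180° − 28.22° = 151.8°, so θ = 14.11° or 75.89°.
The smaller angle is 14.11°.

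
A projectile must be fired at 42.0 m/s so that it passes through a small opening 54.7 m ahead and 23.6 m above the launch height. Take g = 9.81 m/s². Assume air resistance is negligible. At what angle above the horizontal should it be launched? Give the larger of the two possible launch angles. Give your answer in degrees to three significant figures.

80.4°

Trajectory: y = x tanθ − g x² (1 + tan²θ)/(2v₀²). With x = 54.7, y = 23.6, v₀ = 42.0, g = 9.81:
8.320 tan²θ − 54.7 tanθ + (31.92) = 0.
tanθ = [54.7 ± √(54.7² − 4 × 8.320 × (31.92))] / (2 × 8.320) = (54.7 ± 43.93) / 16.64, giving tanθ = 0.6473 or 5.927.
θ = 32.91° or 80.42°; the larger is 80.42°.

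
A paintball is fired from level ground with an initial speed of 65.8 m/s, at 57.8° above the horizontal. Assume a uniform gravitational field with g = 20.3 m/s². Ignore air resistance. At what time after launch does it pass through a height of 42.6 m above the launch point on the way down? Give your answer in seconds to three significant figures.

Components: vₓ = 65.80 cos 57.8° = 35.06 m/s, v_y0 = 65.80 sin 57.8° = 55.68 m/s.
Require v_y0 t − ½ g t² = 42.6, i.e. 10.15 t² − 55.68 t + 42.6 = 0.
t = [55.68 ± √(55.68² − 2·20.3·42.6)] / 20.3 = (55.68 ± 37.02) / 20.3, so t = 0.9191 s or t = 4.567 s.
The descending-branch root is 4.567 s.

4.57 s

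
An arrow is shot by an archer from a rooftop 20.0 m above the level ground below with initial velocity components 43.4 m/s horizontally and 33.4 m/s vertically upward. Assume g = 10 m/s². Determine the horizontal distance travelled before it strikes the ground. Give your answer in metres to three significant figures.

With up positive and y = 0 at the ground: y(t) = 20.0 + (33.40) t − 5.000 t². Setting y = 0 and taking the positive root: t = [33.40 + √(33.40² + 2·10.0·20.0)] / 10.0 = (33.40 + 38.93) / 10.0 = 7.233 s.
Horizontal distance: R = vₓ t = 43.40 × 7.233 = 313.9 m.

314 m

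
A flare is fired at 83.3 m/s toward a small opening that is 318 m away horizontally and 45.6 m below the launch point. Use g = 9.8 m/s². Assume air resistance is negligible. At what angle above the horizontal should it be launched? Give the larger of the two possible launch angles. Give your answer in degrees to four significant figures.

77.11°

Trajectory: y = x tanθ − g x² (1 + tan²θ)/(2v₀²). With x = 318, y = −45.6, v₀ = 83.3, g = 9.80:
71.41 tan²θ − 318 tanθ + (25.81) = 0.
tanθ = [318 ± √(318² − 4 × 71.41 × (25.81))] / (2 × 71.41) = (318 ± 306.2) / 142.8, giving tanθ = 0.08270 or 4.370.
θ = 4.728° or 77.11°; the larger is 77.11°.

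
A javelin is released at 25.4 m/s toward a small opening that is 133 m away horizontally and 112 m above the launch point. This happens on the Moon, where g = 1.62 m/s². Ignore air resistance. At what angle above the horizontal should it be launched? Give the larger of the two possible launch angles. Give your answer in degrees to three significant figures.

Trajectory: y = x tanθ − g x² (1 + tan²θ)/(2v₀²). With x = 133, y = 112, v₀ = 25.4, g = 1.62:
22.21 tan²θ − 133 tanθ + (134.2) = 0.
tanθ = [133 ± √(133² − 4 × 22.21 × (134.2))] / (2 × 22.21) = (133 ± 75.94) / 44.42, giving tanθ = 1.285 or 4.704.
θ = 52.10° or 78.00°; the larger is 78.00°.

78.0°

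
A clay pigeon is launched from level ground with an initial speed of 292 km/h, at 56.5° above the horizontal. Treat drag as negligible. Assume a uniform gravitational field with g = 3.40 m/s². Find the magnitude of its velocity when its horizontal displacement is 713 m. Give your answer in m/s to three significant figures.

Convert: 292 km/h = 292/3.6 = 81.11 m/s.
Components: vₓ = 81.11 cos 56.5° = 44.77 m/s, v_y0 = 81.11 sin 56.5° = 67.64 m/s.
Time to reach x = 713 m: t = x/vₓ = 713/44.77 = 15.93 s.
Vertical velocity there: v_y = v_y0 − g t = 67.64 − 3.40 × 15.93 = 13.49 m/s.
Speed: √(vₓ² + v_y²) = √(44.77² + 13.49²) = 46.76 m/s.

46.8 m/s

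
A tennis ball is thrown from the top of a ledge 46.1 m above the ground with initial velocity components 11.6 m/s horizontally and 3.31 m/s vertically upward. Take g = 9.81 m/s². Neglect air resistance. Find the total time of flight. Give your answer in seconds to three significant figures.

The projectile lands when y = 46.1 + (3.310) t − ½·9.81·t² = 0. Positive root: t = (3.310 + √(3.310² + 2·9.81·46.1)) / 9.81 = (3.310 + 30.26) / 9.81 = 3.422 s.

3.42 s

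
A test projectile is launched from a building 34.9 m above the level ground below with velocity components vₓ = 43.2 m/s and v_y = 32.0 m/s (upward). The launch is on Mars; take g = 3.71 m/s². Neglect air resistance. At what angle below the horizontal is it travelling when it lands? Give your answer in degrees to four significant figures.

39.66°

The projectile lands when y = 34.9 + (32.00) t − ½·3.71·t² = 0. Positive root: t = (32.00 + √(32.00² + 2·3.71·34.9)) / 3.71 = (32.00 + 35.82) / 3.71 = 18.28 s.
At impact: v_y = v_y0 − g t = −35.82 m/s; vₓ = 43.20 m/s.
Angle below horizontal: arctan(|v_y|/vₓ) = arctan(35.82/43.20) = 39.66°.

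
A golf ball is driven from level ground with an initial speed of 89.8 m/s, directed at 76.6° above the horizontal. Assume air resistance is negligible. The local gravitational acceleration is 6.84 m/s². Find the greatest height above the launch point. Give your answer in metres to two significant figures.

Horizontal component vₓ = 89.80 cos 76.6° = 20.81 m/s; vertical v_y0 = 89.80 sin 76.6° = 87.36 m/s.
Maximum height: H = v_y0² / (2g) = 87.36² / (2 × 6.84) = 557.8 m.

560 m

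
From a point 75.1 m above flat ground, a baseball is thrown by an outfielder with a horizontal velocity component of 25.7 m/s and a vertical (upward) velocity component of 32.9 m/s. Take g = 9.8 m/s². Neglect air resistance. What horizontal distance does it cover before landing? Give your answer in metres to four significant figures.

218.8 m

The projectile lands when y = 75.1 + (32.90) t − ½·9.80·t² = 0. Positive root: t = (32.90 + √(32.90² + 2·9.80·75.1)) / 9.80 = (32.90 + 50.54) / 9.80 = 8.514 s.
Horizontal distance: R = vₓ t = 25.70 × 8.514 = 218.8 m.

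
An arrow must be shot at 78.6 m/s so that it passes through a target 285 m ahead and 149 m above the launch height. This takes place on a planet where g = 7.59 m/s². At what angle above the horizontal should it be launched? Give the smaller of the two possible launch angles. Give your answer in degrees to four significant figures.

39.14°

Trajectory: y = x tanθ − g x² (1 + tan²θ)/(2v₀²). With x = 285, y = 149, v₀ = 78.6, g = 7.59:
49.89 tan²θ − 285 tanθ + (198.9) = 0.
tanθ = [285 ± √(285² − 4 × 49.89 × (198.9))] / (2 × 49.89) = (285 ± 203.8) / 99.79, giving tanθ = 0.8138 or 4.898.
θ = 39.14° or 78.46°; the smaller is 39.14°.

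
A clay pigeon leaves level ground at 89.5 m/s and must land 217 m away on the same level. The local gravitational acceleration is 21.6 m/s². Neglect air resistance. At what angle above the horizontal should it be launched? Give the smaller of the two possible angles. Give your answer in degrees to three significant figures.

Level-ground range R = v₀² sin(2θ)/g ⇒ sin(2θ) = gR/v₀² = 21.6 × 217 / 89.5² = 0.5852.
2θ = 35.81° or 180° − 35.81° = 144.2°, so θ = 17.91° or 72.09°.
The smaller angle is 17.91°.

17.9°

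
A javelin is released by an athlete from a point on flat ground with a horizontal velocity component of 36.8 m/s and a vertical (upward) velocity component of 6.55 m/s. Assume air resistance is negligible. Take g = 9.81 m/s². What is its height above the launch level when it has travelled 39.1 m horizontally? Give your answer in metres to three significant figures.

1.42 m

At x = 39.1 m, t = x/vₓ = 39.1/36.80 = 1.063 s.
Height: y = v_y0 t − ½ g t² = 6.550 × 1.063 − 4.905 × 1.063² = 6.959 − 5.537 = 1.422 m.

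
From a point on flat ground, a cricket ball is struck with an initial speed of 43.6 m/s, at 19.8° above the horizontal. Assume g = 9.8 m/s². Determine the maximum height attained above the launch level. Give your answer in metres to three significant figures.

vₓ = 43.60 cos 19.8° = 41.02 m/s; v_y0 = 43.60 sin 19.8° = 14.77 m/s.
At the apex v_y = 0, so H = v_y0²/(2g) = 14.77²/19.60 = 11.13 m.

11.1 m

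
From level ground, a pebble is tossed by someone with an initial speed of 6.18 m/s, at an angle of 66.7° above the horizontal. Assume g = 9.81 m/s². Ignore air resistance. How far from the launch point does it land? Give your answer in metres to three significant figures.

Components: vₓ = 6.180 cos 66.7° = 2.444 m/s, v_y0 = 6.180 sin 66.7° = 5.676 m/s.
Time aloft: T = 2 v_y0 / g = 2 × 5.676 / 9.81 = 1.157 s.
Horizontal distance R = vₓ T = 2.444 × 1.157 = 2.829 m.

2.83 m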